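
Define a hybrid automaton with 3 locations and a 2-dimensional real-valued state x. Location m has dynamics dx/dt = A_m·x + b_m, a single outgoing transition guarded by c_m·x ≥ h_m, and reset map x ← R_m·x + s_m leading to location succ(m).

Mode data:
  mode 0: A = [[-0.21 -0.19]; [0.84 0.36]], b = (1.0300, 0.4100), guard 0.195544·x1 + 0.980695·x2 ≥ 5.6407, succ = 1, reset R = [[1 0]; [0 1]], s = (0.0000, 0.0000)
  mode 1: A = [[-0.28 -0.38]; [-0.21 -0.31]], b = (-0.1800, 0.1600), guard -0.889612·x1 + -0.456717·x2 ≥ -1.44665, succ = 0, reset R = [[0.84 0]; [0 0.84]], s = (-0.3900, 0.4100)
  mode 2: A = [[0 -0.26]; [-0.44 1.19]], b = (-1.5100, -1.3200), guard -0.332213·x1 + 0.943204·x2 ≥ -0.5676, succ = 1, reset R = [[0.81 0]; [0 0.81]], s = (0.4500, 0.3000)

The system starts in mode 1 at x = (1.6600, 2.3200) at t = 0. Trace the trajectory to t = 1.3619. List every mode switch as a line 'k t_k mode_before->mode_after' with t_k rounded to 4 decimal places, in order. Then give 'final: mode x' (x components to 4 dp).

1 0.7464 1->0
final: 0 0.5140 2.8811

Mode 1: guard c·x = -1.4466 hit at Δt = 0.7464 (t = 0.7464), x⁻ = (0.7081, 1.7883) → reset → x⁺ = (0.2048, 1.9122), jump to mode 0
Mode 0: flow for 0.6155 to horizon, guard not reached → x = (0.5140, 2.8811)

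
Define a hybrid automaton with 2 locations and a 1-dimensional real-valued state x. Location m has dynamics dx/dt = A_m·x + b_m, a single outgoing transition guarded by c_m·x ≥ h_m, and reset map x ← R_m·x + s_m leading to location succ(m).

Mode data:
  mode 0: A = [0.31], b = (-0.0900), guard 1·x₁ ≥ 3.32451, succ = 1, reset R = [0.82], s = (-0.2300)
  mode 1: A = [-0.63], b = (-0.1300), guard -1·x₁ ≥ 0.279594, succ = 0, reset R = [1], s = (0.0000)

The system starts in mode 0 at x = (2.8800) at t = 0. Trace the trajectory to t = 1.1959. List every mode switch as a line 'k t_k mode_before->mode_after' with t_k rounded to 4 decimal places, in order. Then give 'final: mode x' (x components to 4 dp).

Mode 0: guard c·x = 3.3245 hit at Δt = 0.5110 (t = 0.5110), x⁻ = (3.3245) → reset → x⁺ = (2.4961), jump to mode 1
Mode 1: flow for 0.6849 to horizon, guard not reached → x = (1.5490)

1 0.5110 0->1
final: 1 1.5490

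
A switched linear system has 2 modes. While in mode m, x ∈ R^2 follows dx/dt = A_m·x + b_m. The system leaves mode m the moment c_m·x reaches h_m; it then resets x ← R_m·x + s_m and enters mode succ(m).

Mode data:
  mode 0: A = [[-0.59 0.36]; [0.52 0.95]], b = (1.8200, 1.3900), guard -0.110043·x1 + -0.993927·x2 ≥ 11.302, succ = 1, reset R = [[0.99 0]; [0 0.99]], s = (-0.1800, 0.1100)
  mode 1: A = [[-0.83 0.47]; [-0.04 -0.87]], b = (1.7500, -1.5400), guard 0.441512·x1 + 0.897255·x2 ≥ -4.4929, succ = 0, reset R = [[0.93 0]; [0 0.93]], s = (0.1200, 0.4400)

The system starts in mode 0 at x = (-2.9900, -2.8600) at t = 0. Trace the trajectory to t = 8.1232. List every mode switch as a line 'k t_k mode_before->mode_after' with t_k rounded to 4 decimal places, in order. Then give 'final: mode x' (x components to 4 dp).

1 1.5255 0->1
2 3.0095 1->0
3 4.4699 0->1
4 5.9371 1->0
5 7.3873 0->1
final: 1 -1.9601 -6.6017

Mode 0: guard c·x = 11.3020 hit at Δt = 1.5255 (t = 1.5255), x⁻ = (-1.8223, -11.1693) → reset → x⁺ = (-1.9841, -10.9476), jump to mode 1
Mode 1: guard c·x = -4.4929 hit at Δt = 1.4840 (t = 3.0095), x⁻ = (-1.5886, -4.2257) → reset → x⁺ = (-1.3574, -3.4899), jump to mode 0
Mode 0: guard c·x = 11.3020 hit at Δt = 1.4604 (t = 4.4699), x⁻ = (-1.2743, -11.2300) → reset → x⁺ = (-1.4415, -11.0077), jump to mode 1
Mode 1: guard c·x = -4.4929 hit at Δt = 1.4672 (t = 5.9371), x⁻ = (-1.4612, -4.2884) → reset → x⁺ = (-1.2389, -3.5482), jump to mode 0
Mode 0: guard c·x = 11.3020 hit at Δt = 1.4502 (t = 7.3873), x⁻ = (-1.2351, -11.2343) → reset → x⁺ = (-1.4027, -11.0120), jump to mode 1
Mode 1: flow for 0.7359 to horizon, guard not reached → x = (-1.9601, -6.6017)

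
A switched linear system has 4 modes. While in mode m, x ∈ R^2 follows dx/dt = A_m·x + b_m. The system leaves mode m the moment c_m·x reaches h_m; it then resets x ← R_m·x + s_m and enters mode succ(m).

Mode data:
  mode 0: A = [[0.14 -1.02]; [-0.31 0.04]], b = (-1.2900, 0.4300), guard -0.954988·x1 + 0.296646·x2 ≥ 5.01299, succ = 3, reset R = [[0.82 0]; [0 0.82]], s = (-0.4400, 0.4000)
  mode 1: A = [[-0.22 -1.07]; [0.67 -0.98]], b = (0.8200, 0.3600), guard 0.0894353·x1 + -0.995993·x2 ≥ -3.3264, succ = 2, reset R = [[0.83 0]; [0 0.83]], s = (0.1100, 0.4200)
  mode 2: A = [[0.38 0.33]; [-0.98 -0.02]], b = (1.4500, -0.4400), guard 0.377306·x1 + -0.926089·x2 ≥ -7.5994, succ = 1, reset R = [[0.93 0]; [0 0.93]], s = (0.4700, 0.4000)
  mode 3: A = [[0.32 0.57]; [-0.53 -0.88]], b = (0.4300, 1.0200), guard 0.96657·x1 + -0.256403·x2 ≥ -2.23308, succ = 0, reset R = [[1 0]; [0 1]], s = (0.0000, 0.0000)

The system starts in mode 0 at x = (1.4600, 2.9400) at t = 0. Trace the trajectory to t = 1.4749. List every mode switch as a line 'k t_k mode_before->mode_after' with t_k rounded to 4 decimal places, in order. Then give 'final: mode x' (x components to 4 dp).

Mode 0: guard c·x = 5.0130 hit at Δt = 1.1401 (t = 1.1401), x⁻ = (-4.0156, 3.9716) → reset → x⁺ = (-3.7328, 3.6567), jump to mode 3
Mode 3: flow for 0.3348 to horizon, guard not reached → x = (-3.2754, 3.5565)

1 1.1401 0->3
final: 3 -3.2754 3.5565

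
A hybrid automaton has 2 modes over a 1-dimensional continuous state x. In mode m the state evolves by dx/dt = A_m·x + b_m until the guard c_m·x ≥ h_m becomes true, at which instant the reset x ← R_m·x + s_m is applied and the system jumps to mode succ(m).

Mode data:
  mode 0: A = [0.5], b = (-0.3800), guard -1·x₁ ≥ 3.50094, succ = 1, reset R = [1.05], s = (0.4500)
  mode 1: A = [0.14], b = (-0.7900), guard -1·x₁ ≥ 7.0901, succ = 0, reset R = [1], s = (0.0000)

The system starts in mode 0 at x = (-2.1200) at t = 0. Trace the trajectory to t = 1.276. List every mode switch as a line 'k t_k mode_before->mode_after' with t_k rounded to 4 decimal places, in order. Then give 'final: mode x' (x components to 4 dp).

1 0.7834 0->1
final: 1 -3.8592

Mode 0: guard c·x = 3.5009 hit at Δt = 0.7834 (t = 0.7834), x⁻ = (-3.5009) → reset → x⁺ = (-3.2260), jump to mode 1
Mode 1: flow for 0.4926 to horizon, guard not reached → x = (-3.8592)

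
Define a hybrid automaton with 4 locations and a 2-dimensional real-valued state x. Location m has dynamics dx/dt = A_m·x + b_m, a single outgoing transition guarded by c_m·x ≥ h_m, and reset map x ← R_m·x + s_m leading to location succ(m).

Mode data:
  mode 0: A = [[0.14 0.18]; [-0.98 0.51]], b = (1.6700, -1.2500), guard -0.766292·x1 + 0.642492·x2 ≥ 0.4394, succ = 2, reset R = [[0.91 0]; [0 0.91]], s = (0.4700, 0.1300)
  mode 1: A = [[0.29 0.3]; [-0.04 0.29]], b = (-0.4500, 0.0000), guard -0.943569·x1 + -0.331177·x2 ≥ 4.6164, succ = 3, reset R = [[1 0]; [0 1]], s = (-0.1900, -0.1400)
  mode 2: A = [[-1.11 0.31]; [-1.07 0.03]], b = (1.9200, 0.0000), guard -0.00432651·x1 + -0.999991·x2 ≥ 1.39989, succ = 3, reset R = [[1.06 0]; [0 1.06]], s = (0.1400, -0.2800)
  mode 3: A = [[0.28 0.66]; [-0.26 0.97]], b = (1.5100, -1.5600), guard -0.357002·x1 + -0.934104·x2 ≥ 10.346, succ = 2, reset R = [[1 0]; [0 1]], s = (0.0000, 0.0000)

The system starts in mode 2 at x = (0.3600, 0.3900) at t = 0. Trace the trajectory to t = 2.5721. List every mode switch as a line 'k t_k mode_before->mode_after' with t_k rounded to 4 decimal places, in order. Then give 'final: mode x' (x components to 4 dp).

1 1.5667 2->3
final: 3 0.5563 -8.0104

Mode 2: guard c·x = 1.3999 hit at Δt = 1.5667 (t = 1.5667), x⁻ = (1.3429, -1.4057) → reset → x⁺ = (1.5635, -1.7701), jump to mode 3
Mode 3: flow for 1.0054 to horizon, guard not reached → x = (0.5563, -8.0104)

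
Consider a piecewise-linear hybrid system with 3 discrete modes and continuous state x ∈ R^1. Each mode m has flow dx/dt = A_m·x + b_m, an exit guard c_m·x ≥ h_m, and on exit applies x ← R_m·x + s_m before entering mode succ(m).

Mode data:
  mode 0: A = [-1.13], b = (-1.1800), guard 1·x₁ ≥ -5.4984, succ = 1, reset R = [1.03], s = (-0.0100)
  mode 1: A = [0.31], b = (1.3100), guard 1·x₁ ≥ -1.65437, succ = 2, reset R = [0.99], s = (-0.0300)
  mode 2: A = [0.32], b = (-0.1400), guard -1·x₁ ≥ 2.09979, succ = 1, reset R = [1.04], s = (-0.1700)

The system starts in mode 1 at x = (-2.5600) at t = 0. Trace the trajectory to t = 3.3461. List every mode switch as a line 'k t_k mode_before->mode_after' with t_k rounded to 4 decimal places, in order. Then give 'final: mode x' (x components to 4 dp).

1 1.4005 1->2
2 1.9837 2->1
3 3.0077 1->2
final: 2 -1.9086

Mode 1: guard c·x = -1.6544 hit at Δt = 1.4005 (t = 1.4005), x⁻ = (-1.6544) → reset → x⁺ = (-1.6678), jump to mode 2
Mode 2: guard c·x = 2.0998 hit at Δt = 0.5832 (t = 1.9837), x⁻ = (-2.0998) → reset → x⁺ = (-2.3538), jump to mode 1
Mode 1: guard c·x = -1.6544 hit at Δt = 1.0240 (t = 3.0077), x⁻ = (-1.6544) → reset → x⁺ = (-1.6678), jump to mode 2
Mode 2: flow for 0.3384 to horizon, guard not reached → x = (-1.9086)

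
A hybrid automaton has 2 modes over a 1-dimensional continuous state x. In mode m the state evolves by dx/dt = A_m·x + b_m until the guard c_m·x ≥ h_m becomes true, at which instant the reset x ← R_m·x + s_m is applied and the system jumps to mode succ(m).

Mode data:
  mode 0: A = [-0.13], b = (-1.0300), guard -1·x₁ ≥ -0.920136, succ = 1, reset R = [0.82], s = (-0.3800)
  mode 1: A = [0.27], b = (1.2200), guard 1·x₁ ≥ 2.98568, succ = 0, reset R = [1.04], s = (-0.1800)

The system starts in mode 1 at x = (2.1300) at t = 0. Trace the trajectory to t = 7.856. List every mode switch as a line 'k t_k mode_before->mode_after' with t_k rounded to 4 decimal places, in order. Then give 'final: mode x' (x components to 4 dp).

Mode 1: guard c·x = 2.9857 hit at Δt = 0.4484 (t = 0.4484), x⁻ = (2.9857) → reset → x⁺ = (2.9251), jump to mode 0
Mode 0: guard c·x = -0.9201 hit at Δt = 1.5719 (t = 2.0203), x⁻ = (0.9201) → reset → x⁺ = (0.3745), jump to mode 1
Mode 1: guard c·x = 2.9857 hit at Δt = 1.5839 (t = 3.6042), x⁻ = (2.9857) → reset → x⁺ = (2.9251), jump to mode 0
Mode 0: guard c·x = -0.9201 hit at Δt = 1.5719 (t = 5.1761), x⁻ = (0.9201) → reset → x⁺ = (0.3745), jump to mode 1
Mode 1: guard c·x = 2.9857 hit at Δt = 1.5839 (t = 6.7600), x⁻ = (2.9857) → reset → x⁺ = (2.9251), jump to mode 0
Mode 0: flow for 1.0960 to horizon, guard not reached → x = (1.4845)

1 0.4484 1->0
2 2.0203 0->1
3 3.6042 1->0
4 5.1761 0->1
5 6.7600 1->0
final: 0 1.4845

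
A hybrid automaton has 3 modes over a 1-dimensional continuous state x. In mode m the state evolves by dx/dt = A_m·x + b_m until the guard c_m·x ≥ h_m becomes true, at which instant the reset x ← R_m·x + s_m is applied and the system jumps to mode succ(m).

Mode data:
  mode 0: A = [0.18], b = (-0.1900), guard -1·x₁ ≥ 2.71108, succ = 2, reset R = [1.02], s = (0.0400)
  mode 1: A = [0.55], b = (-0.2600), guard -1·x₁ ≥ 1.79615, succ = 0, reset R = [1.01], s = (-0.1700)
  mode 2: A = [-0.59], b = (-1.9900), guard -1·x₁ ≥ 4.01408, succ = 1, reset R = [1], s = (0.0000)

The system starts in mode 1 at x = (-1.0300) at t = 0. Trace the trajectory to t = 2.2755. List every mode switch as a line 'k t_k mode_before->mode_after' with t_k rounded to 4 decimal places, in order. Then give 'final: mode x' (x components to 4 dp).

Mode 1: guard c·x = 1.7961 hit at Δt = 0.7491 (t = 0.7491), x⁻ = (-1.7961) → reset → x⁺ = (-1.9841), jump to mode 0
Mode 0: guard c·x = 2.7111 hit at Δt = 1.1913 (t = 1.9404), x⁻ = (-2.7111) → reset → x⁺ = (-2.7253), jump to mode 2
Mode 2: flow for 0.3351 to horizon, guard not reached → x = (-2.8415)

1 0.7491 1->0
2 1.9404 0->2
final: 2 -2.8415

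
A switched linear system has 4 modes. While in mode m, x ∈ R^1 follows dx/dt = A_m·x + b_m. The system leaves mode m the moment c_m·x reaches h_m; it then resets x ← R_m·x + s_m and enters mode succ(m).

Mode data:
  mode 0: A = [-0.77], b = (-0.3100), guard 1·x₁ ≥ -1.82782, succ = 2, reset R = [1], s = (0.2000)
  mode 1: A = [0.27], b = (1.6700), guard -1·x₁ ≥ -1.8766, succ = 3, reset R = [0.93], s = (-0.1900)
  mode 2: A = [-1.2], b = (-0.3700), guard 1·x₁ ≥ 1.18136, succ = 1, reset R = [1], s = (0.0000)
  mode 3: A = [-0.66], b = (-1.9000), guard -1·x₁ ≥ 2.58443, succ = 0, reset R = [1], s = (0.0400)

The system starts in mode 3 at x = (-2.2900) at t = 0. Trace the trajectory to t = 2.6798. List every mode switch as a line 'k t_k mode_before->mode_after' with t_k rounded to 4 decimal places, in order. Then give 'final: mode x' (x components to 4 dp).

Mode 3: guard c·x = 2.5844 hit at Δt = 1.0504 (t = 1.0504), x⁻ = (-2.5844) → reset → x⁺ = (-2.5444), jump to mode 0
Mode 0: guard c·x = -1.8278 hit at Δt = 0.5290 (t = 1.5794), x⁻ = (-1.8278) → reset → x⁺ = (-1.6278), jump to mode 2
Mode 2: flow for 1.1004 to horizon, guard not reached → x = (-0.6607)

1 1.0504 3->0
2 1.5794 0->2
final: 2 -0.6607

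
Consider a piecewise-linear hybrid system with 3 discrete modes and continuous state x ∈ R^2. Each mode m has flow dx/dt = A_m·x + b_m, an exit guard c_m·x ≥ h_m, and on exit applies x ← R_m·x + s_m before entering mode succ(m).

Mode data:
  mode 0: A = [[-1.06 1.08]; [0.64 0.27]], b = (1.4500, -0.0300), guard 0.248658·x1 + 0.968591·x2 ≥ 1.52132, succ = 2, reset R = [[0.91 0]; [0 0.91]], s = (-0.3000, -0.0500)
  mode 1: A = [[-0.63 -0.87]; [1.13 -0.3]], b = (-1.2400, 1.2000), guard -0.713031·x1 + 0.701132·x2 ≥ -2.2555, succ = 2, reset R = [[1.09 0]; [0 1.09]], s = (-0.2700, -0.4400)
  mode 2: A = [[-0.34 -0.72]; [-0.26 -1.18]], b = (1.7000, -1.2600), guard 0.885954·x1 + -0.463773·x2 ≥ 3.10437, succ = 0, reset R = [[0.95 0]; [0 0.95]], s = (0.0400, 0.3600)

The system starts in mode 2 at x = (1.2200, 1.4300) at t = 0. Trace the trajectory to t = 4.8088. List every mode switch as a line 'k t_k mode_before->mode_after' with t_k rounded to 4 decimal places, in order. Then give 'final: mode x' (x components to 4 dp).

Mode 2: guard c·x = 3.1044 hit at Δt = 1.5350 (t = 1.5350), x⁻ = (2.9458, -1.0664) → reset → x⁺ = (2.8385, -0.6531), jump to mode 0
Mode 0: guard c·x = 1.5213 hit at Δt = 1.1901 (t = 2.7251), x⁻ = (2.0523, 1.0438) → reset → x⁺ = (1.5676, 0.8998), jump to mode 2
Mode 2: guard c·x = 3.1044 hit at Δt = 1.2414 (t = 3.9665), x⁻ = (2.9740, -1.0124) → reset → x⁺ = (2.8653, -0.6018), jump to mode 0
Mode 0: flow for 0.8423 to horizon, guard not reached → x = (2.0478, 0.6213)

1 1.5350 2->0
2 2.7251 0->2
3 3.9665 2->0
final: 0 2.0478 0.6213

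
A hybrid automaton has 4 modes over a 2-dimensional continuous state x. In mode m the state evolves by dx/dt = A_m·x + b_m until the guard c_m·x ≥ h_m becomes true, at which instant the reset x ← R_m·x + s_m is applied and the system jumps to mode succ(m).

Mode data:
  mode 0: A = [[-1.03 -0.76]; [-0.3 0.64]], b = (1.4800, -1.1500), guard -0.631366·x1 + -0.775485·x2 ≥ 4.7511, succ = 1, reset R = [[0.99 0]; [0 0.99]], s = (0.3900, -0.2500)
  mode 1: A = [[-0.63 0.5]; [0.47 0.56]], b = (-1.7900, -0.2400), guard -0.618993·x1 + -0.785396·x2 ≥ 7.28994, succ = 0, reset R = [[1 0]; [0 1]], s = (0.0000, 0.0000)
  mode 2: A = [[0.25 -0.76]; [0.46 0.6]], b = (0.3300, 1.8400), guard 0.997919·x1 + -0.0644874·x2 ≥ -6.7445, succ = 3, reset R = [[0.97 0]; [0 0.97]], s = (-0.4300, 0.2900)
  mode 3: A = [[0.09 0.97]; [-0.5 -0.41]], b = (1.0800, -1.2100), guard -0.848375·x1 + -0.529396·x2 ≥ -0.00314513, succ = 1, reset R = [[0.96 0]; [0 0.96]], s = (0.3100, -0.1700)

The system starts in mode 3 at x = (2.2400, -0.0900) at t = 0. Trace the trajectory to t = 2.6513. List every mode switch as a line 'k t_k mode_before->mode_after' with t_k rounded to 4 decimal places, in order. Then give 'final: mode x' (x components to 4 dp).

Mode 3: guard c·x = -0.0031 hit at Δt = 1.5893 (t = 1.5893), x⁻ = (1.7649, -2.8223) → reset → x⁺ = (2.0043, -2.8794), jump to mode 1
Mode 1: flow for 1.0620 to horizon, guard not reached → x = (-1.9213, -5.4780)

1 1.5893 3->1
final: 1 -1.9213 -5.4780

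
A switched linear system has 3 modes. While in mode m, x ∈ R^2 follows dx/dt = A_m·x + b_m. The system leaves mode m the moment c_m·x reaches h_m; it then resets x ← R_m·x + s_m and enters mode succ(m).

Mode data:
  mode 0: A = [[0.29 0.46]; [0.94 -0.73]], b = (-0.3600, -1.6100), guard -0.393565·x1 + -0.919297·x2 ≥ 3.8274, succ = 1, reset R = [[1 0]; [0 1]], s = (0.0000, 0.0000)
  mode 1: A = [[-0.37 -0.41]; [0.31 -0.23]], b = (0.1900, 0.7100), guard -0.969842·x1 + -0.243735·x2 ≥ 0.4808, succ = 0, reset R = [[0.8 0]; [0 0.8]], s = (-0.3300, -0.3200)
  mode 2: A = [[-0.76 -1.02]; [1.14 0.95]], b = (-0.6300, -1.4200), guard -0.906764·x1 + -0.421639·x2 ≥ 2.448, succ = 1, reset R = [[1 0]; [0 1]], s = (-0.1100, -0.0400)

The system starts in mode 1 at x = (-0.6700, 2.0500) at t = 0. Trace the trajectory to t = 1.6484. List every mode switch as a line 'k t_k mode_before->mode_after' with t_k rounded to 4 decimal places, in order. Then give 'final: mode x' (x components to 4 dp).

Mode 1: guard c·x = 0.4808 hit at Δt = 1.0000 (t = 1.0000), x⁻ = (-1.0050, 2.0263) → reset → x⁺ = (-1.1340, 1.3010), jump to mode 0
Mode 0: flow for 0.6484 to horizon, guard not reached → x = (-1.5269, -0.6484)

1 1.0000 1->0
final: 0 -1.5269 -0.6484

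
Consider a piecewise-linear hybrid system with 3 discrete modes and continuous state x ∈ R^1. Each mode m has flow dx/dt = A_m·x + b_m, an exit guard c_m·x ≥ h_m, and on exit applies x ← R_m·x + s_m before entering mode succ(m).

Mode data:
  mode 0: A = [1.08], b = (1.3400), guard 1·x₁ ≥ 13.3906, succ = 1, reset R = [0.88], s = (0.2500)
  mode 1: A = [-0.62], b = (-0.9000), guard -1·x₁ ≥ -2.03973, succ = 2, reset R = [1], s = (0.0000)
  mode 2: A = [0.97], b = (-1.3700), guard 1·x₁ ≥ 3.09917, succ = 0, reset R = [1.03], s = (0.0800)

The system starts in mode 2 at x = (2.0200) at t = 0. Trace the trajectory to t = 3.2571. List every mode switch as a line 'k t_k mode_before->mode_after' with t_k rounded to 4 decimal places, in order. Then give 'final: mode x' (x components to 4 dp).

1 1.0526 2->0
2 2.1417 0->1
final: 1 5.3019

Mode 2: guard c·x = 3.0992 hit at Δt = 1.0526 (t = 1.0526), x⁻ = (3.0992) → reset → x⁺ = (3.2721), jump to mode 0
Mode 0: guard c·x = 13.3906 hit at Δt = 1.0891 (t = 2.1417), x⁻ = (13.3906) → reset → x⁺ = (12.0337), jump to mode 1
Mode 1: flow for 1.1154 to horizon, guard not reached → x = (5.3019)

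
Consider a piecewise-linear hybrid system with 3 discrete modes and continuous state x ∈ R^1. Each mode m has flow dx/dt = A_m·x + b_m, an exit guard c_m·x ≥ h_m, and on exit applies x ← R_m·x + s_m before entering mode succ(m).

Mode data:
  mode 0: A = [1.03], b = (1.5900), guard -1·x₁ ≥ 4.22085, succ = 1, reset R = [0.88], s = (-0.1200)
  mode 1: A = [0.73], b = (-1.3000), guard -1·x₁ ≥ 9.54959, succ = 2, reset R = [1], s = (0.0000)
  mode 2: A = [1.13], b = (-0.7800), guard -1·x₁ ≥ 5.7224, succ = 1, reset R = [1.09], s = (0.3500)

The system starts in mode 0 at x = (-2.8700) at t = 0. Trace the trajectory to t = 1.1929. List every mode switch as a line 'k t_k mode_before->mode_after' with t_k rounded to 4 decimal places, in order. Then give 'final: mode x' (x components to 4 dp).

1 0.6819 0->1
final: 1 -6.3731

Mode 0: guard c·x = 4.2209 hit at Δt = 0.6819 (t = 0.6819), x⁻ = (-4.2209) → reset → x⁺ = (-3.8343), jump to mode 1
Mode 1: flow for 0.5110 to horizon, guard not reached → x = (-6.3731)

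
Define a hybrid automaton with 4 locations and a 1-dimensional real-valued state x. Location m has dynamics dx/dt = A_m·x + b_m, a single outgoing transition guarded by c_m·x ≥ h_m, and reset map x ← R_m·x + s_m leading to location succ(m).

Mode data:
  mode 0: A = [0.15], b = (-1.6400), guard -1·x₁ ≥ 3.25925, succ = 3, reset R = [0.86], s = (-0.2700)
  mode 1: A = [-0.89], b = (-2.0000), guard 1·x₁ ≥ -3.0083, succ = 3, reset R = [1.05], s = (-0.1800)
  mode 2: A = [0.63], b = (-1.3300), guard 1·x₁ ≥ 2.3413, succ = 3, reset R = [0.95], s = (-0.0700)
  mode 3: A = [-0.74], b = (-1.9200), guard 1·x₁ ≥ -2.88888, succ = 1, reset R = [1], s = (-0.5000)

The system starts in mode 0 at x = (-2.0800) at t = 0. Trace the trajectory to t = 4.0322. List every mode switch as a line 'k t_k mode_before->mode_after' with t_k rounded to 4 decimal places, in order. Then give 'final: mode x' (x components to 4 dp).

Mode 0: guard c·x = 3.2593 hit at Δt = 0.5783 (t = 0.5783), x⁻ = (-3.2593) → reset → x⁺ = (-3.0730), jump to mode 3
Mode 3: guard c·x = -2.8889 hit at Δt = 0.6565 (t = 1.2348), x⁻ = (-2.8889) → reset → x⁺ = (-3.3889), jump to mode 1
Mode 1: guard c·x = -3.0083 hit at Δt = 0.4556 (t = 1.6904), x⁻ = (-3.0083) → reset → x⁺ = (-3.3387), jump to mode 3
Mode 3: guard c·x = -2.8889 hit at Δt = 1.2536 (t = 2.9440), x⁻ = (-2.8889) → reset → x⁺ = (-3.3889), jump to mode 1
Mode 1: guard c·x = -3.0083 hit at Δt = 0.4556 (t = 3.3996), x⁻ = (-3.0083) → reset → x⁺ = (-3.3387), jump to mode 3
Mode 3: flow for 0.6326 to horizon, guard not reached → x = (-3.0605)

1 0.5783 0->3
2 1.2348 3->1
3 1.6904 1->3
4 2.9440 3->1
5 3.3996 1->3
final: 3 -3.0605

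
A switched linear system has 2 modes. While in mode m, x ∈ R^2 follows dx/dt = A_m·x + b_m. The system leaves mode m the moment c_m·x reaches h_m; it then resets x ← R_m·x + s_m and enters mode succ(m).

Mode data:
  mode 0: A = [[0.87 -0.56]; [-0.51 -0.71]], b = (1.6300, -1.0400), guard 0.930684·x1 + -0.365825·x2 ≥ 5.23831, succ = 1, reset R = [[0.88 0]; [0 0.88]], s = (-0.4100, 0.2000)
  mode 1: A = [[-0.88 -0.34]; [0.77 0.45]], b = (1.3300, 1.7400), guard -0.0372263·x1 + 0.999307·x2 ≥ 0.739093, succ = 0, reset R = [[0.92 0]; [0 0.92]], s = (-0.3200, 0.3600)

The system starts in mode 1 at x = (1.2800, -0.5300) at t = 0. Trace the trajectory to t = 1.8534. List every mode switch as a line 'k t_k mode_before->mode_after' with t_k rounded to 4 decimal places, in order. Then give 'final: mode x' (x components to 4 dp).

Mode 1: guard c·x = 0.7391 hit at Δt = 0.4695 (t = 0.4695), x⁻ = (1.3387, 0.7895) → reset → x⁺ = (0.9116, 1.0863), jump to mode 0
Mode 0: guard c·x = 5.2383 hit at Δt = 1.0684 (t = 1.5379), x⁻ = (5.0977, -1.3502) → reset → x⁺ = (4.0760, -0.9882), jump to mode 1
Mode 1: flow for 0.3155 to horizon, guard not reached → x = (3.4774, 0.4383)

1 0.4695 1->0
2 1.5379 0->1
final: 1 3.4774 0.4383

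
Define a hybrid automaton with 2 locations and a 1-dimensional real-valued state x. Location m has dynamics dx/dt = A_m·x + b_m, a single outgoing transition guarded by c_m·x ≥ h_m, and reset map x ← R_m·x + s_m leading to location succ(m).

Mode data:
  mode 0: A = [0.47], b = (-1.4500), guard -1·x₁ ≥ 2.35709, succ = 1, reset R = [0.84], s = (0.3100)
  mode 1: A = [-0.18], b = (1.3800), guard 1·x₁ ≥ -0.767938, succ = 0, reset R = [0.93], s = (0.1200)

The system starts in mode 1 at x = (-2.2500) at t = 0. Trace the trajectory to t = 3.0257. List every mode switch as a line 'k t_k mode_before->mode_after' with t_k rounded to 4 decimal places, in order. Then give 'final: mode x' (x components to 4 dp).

1 0.8993 1->0
2 1.7322 0->1
3 2.2967 1->0
final: 0 -2.0978

Mode 1: guard c·x = -0.7679 hit at Δt = 0.8993 (t = 0.8993), x⁻ = (-0.7679) → reset → x⁺ = (-0.5942), jump to mode 0
Mode 0: guard c·x = 2.3571 hit at Δt = 0.8329 (t = 1.7322), x⁻ = (-2.3571) → reset → x⁺ = (-1.6700), jump to mode 1
Mode 1: guard c·x = -0.7679 hit at Δt = 0.5645 (t = 2.2967), x⁻ = (-0.7679) → reset → x⁺ = (-0.5942), jump to mode 0
Mode 0: flow for 0.7290 to horizon, guard not reached → x = (-2.0978)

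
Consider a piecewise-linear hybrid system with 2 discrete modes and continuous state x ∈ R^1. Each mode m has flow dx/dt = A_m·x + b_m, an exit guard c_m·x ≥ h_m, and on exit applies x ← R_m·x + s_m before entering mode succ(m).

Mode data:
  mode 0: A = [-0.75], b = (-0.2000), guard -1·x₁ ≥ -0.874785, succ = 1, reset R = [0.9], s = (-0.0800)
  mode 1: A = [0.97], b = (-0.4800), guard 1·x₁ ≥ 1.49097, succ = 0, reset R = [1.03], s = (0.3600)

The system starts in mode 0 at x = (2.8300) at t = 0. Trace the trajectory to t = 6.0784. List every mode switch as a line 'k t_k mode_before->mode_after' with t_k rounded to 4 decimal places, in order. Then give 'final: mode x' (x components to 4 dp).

1 1.3307 0->1
2 2.9236 1->0
3 3.7755 0->1
4 5.3684 1->0
final: 0 1.0029

Mode 0: guard c·x = -0.8748 hit at Δt = 1.3307 (t = 1.3307), x⁻ = (0.8748) → reset → x⁺ = (0.7073), jump to mode 1
Mode 1: guard c·x = 1.4910 hit at Δt = 1.5929 (t = 2.9236), x⁻ = (1.4910) → reset → x⁺ = (1.8957), jump to mode 0
Mode 0: guard c·x = -0.8748 hit at Δt = 0.8519 (t = 3.7755), x⁻ = (0.8748) → reset → x⁺ = (0.7073), jump to mode 1
Mode 1: guard c·x = 1.4910 hit at Δt = 1.5929 (t = 5.3684), x⁻ = (1.4910) → reset → x⁺ = (1.8957), jump to mode 0
Mode 0: flow for 0.7100 to horizon, guard not reached → x = (1.0029)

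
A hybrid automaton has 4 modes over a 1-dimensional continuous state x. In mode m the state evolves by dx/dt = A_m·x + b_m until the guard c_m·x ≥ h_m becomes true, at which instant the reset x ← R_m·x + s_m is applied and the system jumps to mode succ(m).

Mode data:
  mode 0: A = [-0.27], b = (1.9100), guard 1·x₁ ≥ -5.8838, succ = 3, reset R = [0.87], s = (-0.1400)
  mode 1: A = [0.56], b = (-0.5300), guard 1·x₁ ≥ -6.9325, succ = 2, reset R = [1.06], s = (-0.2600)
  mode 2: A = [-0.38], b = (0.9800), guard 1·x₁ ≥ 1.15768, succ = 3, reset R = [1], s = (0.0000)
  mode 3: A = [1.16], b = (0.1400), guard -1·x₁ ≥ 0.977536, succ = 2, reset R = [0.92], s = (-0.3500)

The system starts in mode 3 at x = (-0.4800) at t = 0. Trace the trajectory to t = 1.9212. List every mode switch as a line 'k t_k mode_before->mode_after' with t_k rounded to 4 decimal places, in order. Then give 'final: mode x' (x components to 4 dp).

1 0.7492 3->2
final: 2 0.1266

Mode 3: guard c·x = 0.9775 hit at Δt = 0.7492 (t = 0.7492), x⁻ = (-0.9775) → reset → x⁺ = (-1.2493), jump to mode 2
Mode 2: flow for 1.1720 to horizon, guard not reached → x = (0.1266)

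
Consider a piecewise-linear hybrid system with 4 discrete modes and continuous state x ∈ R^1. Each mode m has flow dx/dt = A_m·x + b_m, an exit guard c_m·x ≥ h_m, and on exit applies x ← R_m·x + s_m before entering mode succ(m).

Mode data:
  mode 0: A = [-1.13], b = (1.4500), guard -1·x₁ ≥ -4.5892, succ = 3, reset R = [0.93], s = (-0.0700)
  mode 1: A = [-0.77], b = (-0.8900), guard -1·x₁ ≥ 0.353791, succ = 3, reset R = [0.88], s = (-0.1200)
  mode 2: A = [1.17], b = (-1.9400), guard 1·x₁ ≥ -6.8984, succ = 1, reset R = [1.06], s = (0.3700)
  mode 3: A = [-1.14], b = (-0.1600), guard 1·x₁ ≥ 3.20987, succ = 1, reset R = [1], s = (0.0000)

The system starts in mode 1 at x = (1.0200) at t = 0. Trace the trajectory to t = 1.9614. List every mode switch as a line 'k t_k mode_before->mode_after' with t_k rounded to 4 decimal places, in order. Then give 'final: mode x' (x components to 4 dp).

Mode 1: guard c·x = 0.3538 hit at Δt = 1.2961 (t = 1.2961), x⁻ = (-0.3538) → reset → x⁺ = (-0.4313), jump to mode 3
Mode 3: flow for 0.6653 to horizon, guard not reached → x = (-0.2766)

1 1.2961 1->3
final: 3 -0.2766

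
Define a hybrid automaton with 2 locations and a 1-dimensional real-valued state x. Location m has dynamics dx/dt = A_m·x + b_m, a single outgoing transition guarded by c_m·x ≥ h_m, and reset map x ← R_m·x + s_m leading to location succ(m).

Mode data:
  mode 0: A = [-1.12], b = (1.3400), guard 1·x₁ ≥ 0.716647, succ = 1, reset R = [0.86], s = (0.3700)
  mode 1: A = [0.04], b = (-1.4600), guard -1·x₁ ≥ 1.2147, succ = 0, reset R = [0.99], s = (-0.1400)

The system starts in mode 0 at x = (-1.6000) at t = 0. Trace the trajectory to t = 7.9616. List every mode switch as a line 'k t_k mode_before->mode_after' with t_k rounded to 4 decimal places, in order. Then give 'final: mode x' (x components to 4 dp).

1 1.5739 0->1
2 3.0772 1->0
3 4.5649 0->1
4 6.0682 1->0
5 7.5558 0->1
final: 1 0.4052

Mode 0: guard c·x = 0.7166 hit at Δt = 1.5739 (t = 1.5739), x⁻ = (0.7166) → reset → x⁺ = (0.9863), jump to mode 1
Mode 1: guard c·x = 1.2147 hit at Δt = 1.5033 (t = 3.0772), x⁻ = (-1.2147) → reset → x⁺ = (-1.3426), jump to mode 0
Mode 0: guard c·x = 0.7166 hit at Δt = 1.4877 (t = 4.5649), x⁻ = (0.7166) → reset → x⁺ = (0.9863), jump to mode 1
Mode 1: guard c·x = 1.2147 hit at Δt = 1.5033 (t = 6.0682), x⁻ = (-1.2147) → reset → x⁺ = (-1.3426), jump to mode 0
Mode 0: guard c·x = 0.7166 hit at Δt = 1.4877 (t = 7.5558), x⁻ = (0.7166) → reset → x⁺ = (0.9863), jump to mode 1
Mode 1: flow for 0.4058 to horizon, guard not reached → x = (0.4052)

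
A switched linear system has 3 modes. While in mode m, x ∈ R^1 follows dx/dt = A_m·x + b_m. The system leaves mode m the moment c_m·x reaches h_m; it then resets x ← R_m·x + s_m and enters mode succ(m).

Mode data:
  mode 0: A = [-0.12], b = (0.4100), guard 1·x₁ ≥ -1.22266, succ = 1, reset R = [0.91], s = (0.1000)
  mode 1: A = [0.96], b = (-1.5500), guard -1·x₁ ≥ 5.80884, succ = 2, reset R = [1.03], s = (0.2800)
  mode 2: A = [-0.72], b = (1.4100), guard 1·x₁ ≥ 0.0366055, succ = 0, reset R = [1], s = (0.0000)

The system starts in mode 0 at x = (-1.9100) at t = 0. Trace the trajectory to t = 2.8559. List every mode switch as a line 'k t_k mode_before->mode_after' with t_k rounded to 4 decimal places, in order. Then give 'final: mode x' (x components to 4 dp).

1 1.1513 0->1
2 2.2333 1->2
final: 2 -2.9353

Mode 0: guard c·x = -1.2227 hit at Δt = 1.1513 (t = 1.1513), x⁻ = (-1.2227) → reset → x⁺ = (-1.0126), jump to mode 1
Mode 1: guard c·x = 5.8088 hit at Δt = 1.0820 (t = 2.2333), x⁻ = (-5.8088) → reset → x⁺ = (-5.7031), jump to mode 2
Mode 2: flow for 0.6226 to horizon, guard not reached → x = (-2.9353)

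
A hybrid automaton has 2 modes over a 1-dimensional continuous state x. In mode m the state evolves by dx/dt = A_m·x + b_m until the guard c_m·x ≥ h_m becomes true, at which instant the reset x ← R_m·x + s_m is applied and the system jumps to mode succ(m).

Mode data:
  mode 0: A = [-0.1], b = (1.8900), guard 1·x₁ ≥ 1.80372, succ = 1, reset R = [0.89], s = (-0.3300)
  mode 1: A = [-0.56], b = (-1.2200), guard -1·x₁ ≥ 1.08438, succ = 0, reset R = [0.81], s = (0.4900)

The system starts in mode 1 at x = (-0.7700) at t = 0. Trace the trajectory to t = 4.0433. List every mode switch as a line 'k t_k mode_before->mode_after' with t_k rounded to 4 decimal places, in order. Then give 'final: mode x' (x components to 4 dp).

Mode 1: guard c·x = 1.0844 hit at Δt = 0.4510 (t = 0.4510), x⁻ = (-1.0844) → reset → x⁺ = (-0.3883), jump to mode 0
Mode 0: guard c·x = 1.8037 hit at Δt = 1.2064 (t = 1.6574), x⁻ = (1.8037) → reset → x⁺ = (1.2753), jump to mode 1
Mode 1: guard c·x = 1.0844 hit at Δt = 2.0526 (t = 3.7101), x⁻ = (-1.0844) → reset → x⁺ = (-0.3883), jump to mode 0
Mode 0: flow for 0.3332 to horizon, guard not reached → x = (0.2438)

1 0.4510 1->0
2 1.6574 0->1
3 3.7101 1->0
final: 0 0.2438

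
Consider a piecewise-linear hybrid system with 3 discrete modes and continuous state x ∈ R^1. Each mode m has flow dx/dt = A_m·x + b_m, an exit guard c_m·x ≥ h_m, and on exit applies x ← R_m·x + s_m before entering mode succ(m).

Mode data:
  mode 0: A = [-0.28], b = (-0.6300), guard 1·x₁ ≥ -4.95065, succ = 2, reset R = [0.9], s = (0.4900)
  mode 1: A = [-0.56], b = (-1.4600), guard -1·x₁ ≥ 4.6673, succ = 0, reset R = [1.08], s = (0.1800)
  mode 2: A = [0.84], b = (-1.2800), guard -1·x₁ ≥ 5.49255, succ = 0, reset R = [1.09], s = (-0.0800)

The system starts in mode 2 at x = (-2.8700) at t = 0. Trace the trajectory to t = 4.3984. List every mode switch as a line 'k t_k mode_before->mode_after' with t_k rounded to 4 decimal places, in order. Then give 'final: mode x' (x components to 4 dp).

1 0.5572 2->0
2 1.7927 0->2
3 2.0849 2->0
4 3.3204 0->2
5 3.6126 2->0
final: 0 -5.3130

Mode 2: guard c·x = 5.4925 hit at Δt = 0.5572 (t = 0.5572), x⁻ = (-5.4925) → reset → x⁺ = (-6.0669), jump to mode 0
Mode 0: guard c·x = -4.9507 hit at Δt = 1.2355 (t = 1.7927), x⁻ = (-4.9507) → reset → x⁺ = (-3.9656), jump to mode 2
Mode 2: guard c·x = 5.4925 hit at Δt = 0.2922 (t = 2.0849), x⁻ = (-5.4925) → reset → x⁺ = (-6.0669), jump to mode 0
Mode 0: guard c·x = -4.9507 hit at Δt = 1.2355 (t = 3.3204), x⁻ = (-4.9507) → reset → x⁺ = (-3.9656), jump to mode 2
Mode 2: guard c·x = 5.4925 hit at Δt = 0.2922 (t = 3.6126), x⁻ = (-5.4925) → reset → x⁺ = (-6.0669), jump to mode 0
Mode 0: flow for 0.7858 to horizon, guard not reached → x = (-5.3130)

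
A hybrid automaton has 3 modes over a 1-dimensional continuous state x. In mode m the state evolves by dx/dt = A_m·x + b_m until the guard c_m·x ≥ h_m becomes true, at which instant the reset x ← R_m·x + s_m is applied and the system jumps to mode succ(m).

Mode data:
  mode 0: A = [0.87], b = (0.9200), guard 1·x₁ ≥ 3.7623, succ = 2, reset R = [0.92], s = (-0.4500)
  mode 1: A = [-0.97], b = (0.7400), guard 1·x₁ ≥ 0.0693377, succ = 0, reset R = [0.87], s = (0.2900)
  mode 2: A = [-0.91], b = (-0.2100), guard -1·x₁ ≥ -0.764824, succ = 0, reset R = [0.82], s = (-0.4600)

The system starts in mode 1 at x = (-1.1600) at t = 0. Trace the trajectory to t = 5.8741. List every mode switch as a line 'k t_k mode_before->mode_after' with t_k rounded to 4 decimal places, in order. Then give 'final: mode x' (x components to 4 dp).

1 1.0513 1->0
2 2.4659 0->2
3 3.7633 2->0
4 5.3381 0->2
final: 2 1.7599

Mode 1: guard c·x = 0.0693 hit at Δt = 1.0513 (t = 1.0513), x⁻ = (0.0693) → reset → x⁺ = (0.3503), jump to mode 0
Mode 0: guard c·x = 3.7623 hit at Δt = 1.4146 (t = 2.4659), x⁻ = (3.7623) → reset → x⁺ = (3.0113), jump to mode 2
Mode 2: guard c·x = -0.7648 hit at Δt = 1.2974 (t = 3.7633), x⁻ = (0.7648) → reset → x⁺ = (0.1672), jump to mode 0
Mode 0: guard c·x = 3.7623 hit at Δt = 1.5748 (t = 5.3381), x⁻ = (3.7623) → reset → x⁺ = (3.0113), jump to mode 2
Mode 2: flow for 0.5360 to horizon, guard not reached → x = (1.7599)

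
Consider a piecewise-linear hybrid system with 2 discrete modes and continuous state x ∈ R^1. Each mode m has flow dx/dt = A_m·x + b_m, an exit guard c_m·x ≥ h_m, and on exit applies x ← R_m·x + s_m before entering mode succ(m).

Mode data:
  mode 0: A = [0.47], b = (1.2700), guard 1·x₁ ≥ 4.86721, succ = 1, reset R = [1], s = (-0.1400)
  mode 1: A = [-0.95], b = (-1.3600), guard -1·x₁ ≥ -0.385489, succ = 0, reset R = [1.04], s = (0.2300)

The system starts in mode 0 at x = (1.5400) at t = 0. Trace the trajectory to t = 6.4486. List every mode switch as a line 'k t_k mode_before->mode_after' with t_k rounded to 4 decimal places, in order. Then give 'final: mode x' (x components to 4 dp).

1 1.2320 0->1
2 2.5169 1->0
3 4.2621 0->1
4 5.5470 1->0
final: 0 2.3898

Mode 0: guard c·x = 4.8672 hit at Δt = 1.2320 (t = 1.2320), x⁻ = (4.8672) → reset → x⁺ = (4.7272), jump to mode 1
Mode 1: guard c·x = -0.3855 hit at Δt = 1.2849 (t = 2.5169), x⁻ = (0.3855) → reset → x⁺ = (0.6309), jump to mode 0
Mode 0: guard c·x = 4.8672 hit at Δt = 1.7452 (t = 4.2621), x⁻ = (4.8672) → reset → x⁺ = (4.7272), jump to mode 1
Mode 1: guard c·x = -0.3855 hit at Δt = 1.2849 (t = 5.5470), x⁻ = (0.3855) → reset → x⁺ = (0.6309), jump to mode 0
Mode 0: flow for 0.9016 to horizon, guard not reached → x = (2.3898)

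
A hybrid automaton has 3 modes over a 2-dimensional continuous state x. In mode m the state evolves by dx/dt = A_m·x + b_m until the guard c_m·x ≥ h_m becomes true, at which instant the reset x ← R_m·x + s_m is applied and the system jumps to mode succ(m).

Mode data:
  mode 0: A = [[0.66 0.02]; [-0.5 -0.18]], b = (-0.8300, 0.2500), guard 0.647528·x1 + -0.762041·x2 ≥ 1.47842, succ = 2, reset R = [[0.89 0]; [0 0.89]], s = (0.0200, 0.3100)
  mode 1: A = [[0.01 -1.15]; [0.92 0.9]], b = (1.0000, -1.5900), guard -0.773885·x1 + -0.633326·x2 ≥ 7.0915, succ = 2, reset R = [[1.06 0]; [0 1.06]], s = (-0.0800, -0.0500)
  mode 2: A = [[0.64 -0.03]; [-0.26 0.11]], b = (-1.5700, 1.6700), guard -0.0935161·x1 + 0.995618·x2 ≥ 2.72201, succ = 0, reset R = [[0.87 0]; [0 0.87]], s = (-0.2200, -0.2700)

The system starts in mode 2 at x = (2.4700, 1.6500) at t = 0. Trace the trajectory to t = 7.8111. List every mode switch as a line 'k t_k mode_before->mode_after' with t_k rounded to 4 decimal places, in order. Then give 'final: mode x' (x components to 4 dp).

Mode 2: guard c·x = 2.7220 hit at Δt = 1.0158 (t = 1.0158), x⁻ = (2.3902, 2.9585) → reset → x⁺ = (1.8594, 2.3039), jump to mode 0
Mode 0: guard c·x = 1.4784 hit at Δt = 1.4866 (t = 2.5024), x⁻ = (2.9439, 0.5614) → reset → x⁺ = (2.6400, 0.8096), jump to mode 2
Mode 2: guard c·x = 2.7220 hit at Δt = 1.8918 (t = 4.3942), x⁻ = (2.8966, 3.0061) → reset → x⁺ = (2.3000, 2.3453), jump to mode 0
Mode 0: guard c·x = 1.4784 hit at Δt = 1.0125 (t = 5.4068), x⁻ = (3.3409, 0.8988) → reset → x⁺ = (2.9934, 1.1099), jump to mode 2
Mode 2: guard c·x = 2.7220 hit at Δt = 2.0124 (t = 7.4191), x⁻ = (4.1758, 3.1262) → reset → x⁺ = (3.4129, 2.4498), jump to mode 0
Mode 0: flow for 0.3920 to horizon, guard not reached → x = (4.0679, 1.6716)

1 1.0158 2->0
2 2.5024 0->2
3 4.3942 2->0
4 5.4068 0->2
5 7.4191 2->0
final: 0 4.0679 1.6716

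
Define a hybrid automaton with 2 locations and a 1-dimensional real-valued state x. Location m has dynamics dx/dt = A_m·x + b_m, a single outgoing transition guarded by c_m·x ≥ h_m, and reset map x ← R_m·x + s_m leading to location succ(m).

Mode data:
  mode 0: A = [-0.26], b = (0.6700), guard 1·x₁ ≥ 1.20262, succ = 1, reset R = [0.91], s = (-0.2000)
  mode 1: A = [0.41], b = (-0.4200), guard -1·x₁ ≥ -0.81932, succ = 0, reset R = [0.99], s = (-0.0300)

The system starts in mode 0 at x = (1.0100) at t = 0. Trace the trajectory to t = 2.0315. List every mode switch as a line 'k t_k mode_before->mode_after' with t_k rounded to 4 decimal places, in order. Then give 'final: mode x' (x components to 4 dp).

Mode 0: guard c·x = 1.2026 hit at Δt = 0.5045 (t = 0.5045), x⁻ = (1.2026) → reset → x⁺ = (0.8944), jump to mode 1
Mode 1: guard c·x = -0.8193 hit at Δt = 1.1116 (t = 1.6161), x⁻ = (0.8193) → reset → x⁺ = (0.7811), jump to mode 0
Mode 0: flow for 0.4154 to horizon, guard not reached → x = (0.9650)

1 0.5045 0->1
2 1.6161 1->0
final: 0 0.9650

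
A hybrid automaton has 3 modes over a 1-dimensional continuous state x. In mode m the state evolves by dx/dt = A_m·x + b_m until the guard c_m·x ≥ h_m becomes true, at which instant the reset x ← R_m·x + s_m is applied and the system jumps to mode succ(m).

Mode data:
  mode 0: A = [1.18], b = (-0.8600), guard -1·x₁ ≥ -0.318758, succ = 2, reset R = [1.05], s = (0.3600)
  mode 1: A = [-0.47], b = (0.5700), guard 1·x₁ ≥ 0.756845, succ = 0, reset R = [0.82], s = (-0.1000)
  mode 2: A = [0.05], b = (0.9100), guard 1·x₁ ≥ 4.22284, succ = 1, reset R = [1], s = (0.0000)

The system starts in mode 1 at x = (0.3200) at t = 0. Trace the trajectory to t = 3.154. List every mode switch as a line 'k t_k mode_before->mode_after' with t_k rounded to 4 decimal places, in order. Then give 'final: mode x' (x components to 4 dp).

1 1.4298 1->0
2 2.0042 0->2
final: 2 1.8128

Mode 1: guard c·x = 0.7568 hit at Δt = 1.4298 (t = 1.4298), x⁻ = (0.7568) → reset → x⁺ = (0.5206), jump to mode 0
Mode 0: guard c·x = -0.3188 hit at Δt = 0.5744 (t = 2.0042), x⁻ = (0.3188) → reset → x⁺ = (0.6947), jump to mode 2
Mode 2: flow for 1.1498 to horizon, guard not reached → x = (1.8128)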